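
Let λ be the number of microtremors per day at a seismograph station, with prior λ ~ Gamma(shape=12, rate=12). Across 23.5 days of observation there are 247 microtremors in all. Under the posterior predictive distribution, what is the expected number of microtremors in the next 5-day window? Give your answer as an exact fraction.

Total count 247 over total exposure 23.5 days.
Conjugate update: add total count to the shape and total exposure to the rate, giving Gamma(259, 71/2).
Predictive mean over a 5-day window = T·E[λ|data] = 5·259/(71/2) = 2590/71.

2590/71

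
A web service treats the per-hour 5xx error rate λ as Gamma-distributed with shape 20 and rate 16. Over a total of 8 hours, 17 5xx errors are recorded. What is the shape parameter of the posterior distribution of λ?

Total count 17 over total exposure 8 hours.
Conjugate update: add total count to the shape and total exposure to the rate, giving Gamma(37, 24).

37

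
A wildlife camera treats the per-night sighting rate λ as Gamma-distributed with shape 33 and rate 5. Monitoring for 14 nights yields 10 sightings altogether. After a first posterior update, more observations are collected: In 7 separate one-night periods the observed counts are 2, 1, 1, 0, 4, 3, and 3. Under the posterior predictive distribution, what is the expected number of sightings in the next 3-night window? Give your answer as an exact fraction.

Total count 10 over total exposure 14 nights.
After the first batch: Gamma(33 + 10, 5 + 14) = Gamma(43, 19).
Total count: 2 + 1 + 1 + 0 + 4 + 3 + 3 = 14.
Total exposure: 7 nights.
After the second batch: Gamma(43 + 14, 19 + 7) = Gamma(57, 26).
Predictive mean over a 3-night window = T·E[λ|data] = 3·57/26 = 171/26.

171/26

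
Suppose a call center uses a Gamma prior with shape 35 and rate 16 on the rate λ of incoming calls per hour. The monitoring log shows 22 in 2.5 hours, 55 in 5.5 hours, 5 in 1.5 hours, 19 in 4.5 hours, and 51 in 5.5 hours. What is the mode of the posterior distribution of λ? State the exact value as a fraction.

372/71

Total count: 22 + 55 + 5 + 19 + 51 = 152.
Total exposure: 2.5 + 5.5 + 1.5 + 4.5 + 5.5 = 19.5 hours.
By Gamma–Poisson conjugacy, the posterior is Gamma(α + Σx, β + Σt) = Gamma(35 + 152, 16 + 19.5) = Gamma(187, 71/2).
Posterior mode = (α'−1)/β' = 186/(71/2) = 372/71.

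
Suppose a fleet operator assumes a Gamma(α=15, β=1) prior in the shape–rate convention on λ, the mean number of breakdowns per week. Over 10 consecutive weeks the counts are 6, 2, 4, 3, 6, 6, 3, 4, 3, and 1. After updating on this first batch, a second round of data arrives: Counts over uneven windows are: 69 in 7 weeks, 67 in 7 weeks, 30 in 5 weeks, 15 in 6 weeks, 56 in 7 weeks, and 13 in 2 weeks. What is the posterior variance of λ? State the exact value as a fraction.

101/675

Total count: 6 + 2 + 4 + 3 + 6 + 6 + 3 + 4 + 3 + 1 = 38.
Total exposure: 10 weeks.
After the first batch: Gamma(15 + 38, 1 + 10) = Gamma(53, 11).
Total count: 69 + 67 + 30 + 15 + 56 + 13 = 250.
Total exposure: 7 + 7 + 5 + 6 + 7 + 2 = 34 weeks.
After the second batch: Gamma(53 + 250, 11 + 34) = Gamma(303, 45).
Posterior variance = α'/β'² = 303/2025 = 101/675.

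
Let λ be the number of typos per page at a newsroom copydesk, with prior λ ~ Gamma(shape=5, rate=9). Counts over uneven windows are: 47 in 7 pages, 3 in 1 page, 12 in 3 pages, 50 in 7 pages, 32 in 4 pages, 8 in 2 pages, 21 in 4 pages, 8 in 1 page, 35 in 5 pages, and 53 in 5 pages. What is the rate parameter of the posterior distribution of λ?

Total count: 47 + 3 + 12 + 50 + 32 + 8 + 21 + 8 + 35 + 53 = 269.
Total exposure: 7 + 1 + 3 + 7 + 4 + 2 + 4 + 1 + 5 + 5 = 39 pages.
Conjugate update: add total count to the shape and total exposure to the rate, giving Gamma(274, 48).

48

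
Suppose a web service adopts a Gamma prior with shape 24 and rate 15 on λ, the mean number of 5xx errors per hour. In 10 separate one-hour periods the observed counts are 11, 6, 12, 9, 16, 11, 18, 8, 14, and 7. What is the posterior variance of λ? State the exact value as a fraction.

Total count: 11 + 6 + 12 + 9 + 16 + 11 + 18 + 8 + 14 + 7 = 112.
Total exposure: 10 hours.
Gamma(α, β) with Poisson data over total exposure Σt gives posterior Gamma(α+Σx, β+Σt) = Gamma(136, 25).
Posterior variance = α'/β'² = 136/625.

136/625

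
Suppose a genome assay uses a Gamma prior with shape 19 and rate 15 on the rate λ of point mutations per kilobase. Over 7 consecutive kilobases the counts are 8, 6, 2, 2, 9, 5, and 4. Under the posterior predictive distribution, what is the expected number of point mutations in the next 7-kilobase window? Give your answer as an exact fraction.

35/2

Total count: 8 + 6 + 2 + 2 + 9 + 5 + 4 = 36.
Total exposure: 7 kilobases.
The Gamma prior is conjugate for the Poisson rate, so λ | data ~ Gamma(19+36, 15+7) = Gamma(55, 22).
Predictive mean over a 7-kilobase window = T·E[λ|data] = 7·55/22 = 35/2.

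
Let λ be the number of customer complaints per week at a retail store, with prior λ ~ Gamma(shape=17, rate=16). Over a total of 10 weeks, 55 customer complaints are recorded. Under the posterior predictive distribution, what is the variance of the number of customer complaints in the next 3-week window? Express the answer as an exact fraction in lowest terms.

1566/169

Total count 55 over total exposure 10 weeks.
Gamma(α, β) with Poisson data over total exposure Σt gives posterior Gamma(α+Σx, β+Σt) = Gamma(72, 26).
The posterior predictive for a window of length T is Negative Binomial with variance T·α'·(β'+T)/β'² = 3·72·29/676 = 1566/169.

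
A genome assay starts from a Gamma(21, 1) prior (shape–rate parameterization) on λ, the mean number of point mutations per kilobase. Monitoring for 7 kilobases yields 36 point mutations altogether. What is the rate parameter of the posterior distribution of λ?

Total count 36 over total exposure 7 kilobases.
Conjugate update: add total count to the shape and total exposure to the rate, giving Gamma(57, 8).

8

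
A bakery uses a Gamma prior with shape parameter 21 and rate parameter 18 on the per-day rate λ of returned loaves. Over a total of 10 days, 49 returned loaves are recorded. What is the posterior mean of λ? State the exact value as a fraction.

Total count 49 over total exposure 10 days.
The Gamma prior is conjugate for the Poisson rate, so λ | data ~ Gamma(21+49, 18+10) = Gamma(70, 28).
Posterior mean = α'/β' = 70/28 = 5/2.

5/2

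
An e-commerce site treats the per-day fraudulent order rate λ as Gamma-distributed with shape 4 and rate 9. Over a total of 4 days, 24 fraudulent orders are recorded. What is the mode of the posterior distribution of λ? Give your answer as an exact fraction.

Total count 24 over total exposure 4 days.
The Gamma prior is conjugate for the Poisson rate, so λ | data ~ Gamma(4+24, 9+4) = Gamma(28, 13).
Posterior mode = (α'−1)/β' = 27/13.

27/13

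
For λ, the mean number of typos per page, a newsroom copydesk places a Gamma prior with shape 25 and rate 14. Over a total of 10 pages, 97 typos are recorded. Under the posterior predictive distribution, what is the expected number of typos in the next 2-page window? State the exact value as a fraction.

61/6

Total count 97 over total exposure 10 pages.
Posterior: α' = 25 + 97 = 122, β' = 14 + 10 = 24.
Predictive mean over a 2-page window = T·E[λ|data] = 2·122/24 = 61/6.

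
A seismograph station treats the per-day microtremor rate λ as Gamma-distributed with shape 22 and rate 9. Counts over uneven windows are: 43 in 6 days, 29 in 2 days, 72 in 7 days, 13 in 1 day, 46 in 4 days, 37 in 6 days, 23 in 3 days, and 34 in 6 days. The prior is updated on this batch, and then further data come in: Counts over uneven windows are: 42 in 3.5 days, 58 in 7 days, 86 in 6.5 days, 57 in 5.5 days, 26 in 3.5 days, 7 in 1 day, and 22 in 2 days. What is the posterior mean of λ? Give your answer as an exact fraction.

617/73

Total count: 43 + 29 + 72 + 13 + 46 + 37 + 23 + 34 = 297.
Total exposure: 6 + 2 + 7 + 1 + 4 + 6 + 3 + 6 = 35 days.
After the first batch: Gamma(22 + 297, 9 + 35) = Gamma(319, 44).
Total count: 42 + 58 + 86 + 57 + 26 + 7 + 22 = 298.
Total exposure: 3.5 + 7 + 6.5 + 5.5 + 3.5 + 1 + 2 = 29 days.
After the second batch: Gamma(319 + 298, 44 + 29) = Gamma(617, 73).
Posterior mean = α'/β' = 617/73.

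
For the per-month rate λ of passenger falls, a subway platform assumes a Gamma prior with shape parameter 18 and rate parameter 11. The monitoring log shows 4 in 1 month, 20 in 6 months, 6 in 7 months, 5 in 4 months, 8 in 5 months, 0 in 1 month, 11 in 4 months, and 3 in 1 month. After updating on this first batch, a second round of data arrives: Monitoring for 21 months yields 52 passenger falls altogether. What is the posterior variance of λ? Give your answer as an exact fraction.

Total count: 4 + 20 + 6 + 5 + 8 + 0 + 11 + 3 = 57.
Total exposure: 1 + 6 + 7 + 4 + 5 + 1 + 4 + 1 = 29 months.
After the first batch: Gamma(18 + 57, 11 + 29) = Gamma(75, 40).
Total count 52 over total exposure 21 months.
After the second batch: Gamma(75 + 52, 40 + 21) = Gamma(127, 61).
Posterior variance = α'/β'² = 127/3721.

127/3721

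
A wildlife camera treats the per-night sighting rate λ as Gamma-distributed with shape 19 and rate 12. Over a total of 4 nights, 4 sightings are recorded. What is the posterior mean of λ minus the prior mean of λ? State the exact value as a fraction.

-7/48

Total count 4 over total exposure 4 nights.
The Gamma prior is conjugate for the Poisson rate, so λ | data ~ Gamma(19+4, 12+4) = Gamma(23, 16).
Posterior mean = 23/16 = 23/16; prior mean = 19/12 = 19/12. Difference = 23/16 − 19/12 = -7/48.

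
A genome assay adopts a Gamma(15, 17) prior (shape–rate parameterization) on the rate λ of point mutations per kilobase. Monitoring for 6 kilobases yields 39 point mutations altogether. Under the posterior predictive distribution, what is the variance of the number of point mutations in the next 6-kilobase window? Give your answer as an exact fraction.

Total count 39 over total exposure 6 kilobases.
Conjugate update: add total count to the shape and total exposure to the rate, giving Gamma(54, 23).
The posterior predictive for a window of length T is Negative Binomial with variance T·α'·(β'+T)/β'² = 6·54·29/529 = 9396/529.

9396/529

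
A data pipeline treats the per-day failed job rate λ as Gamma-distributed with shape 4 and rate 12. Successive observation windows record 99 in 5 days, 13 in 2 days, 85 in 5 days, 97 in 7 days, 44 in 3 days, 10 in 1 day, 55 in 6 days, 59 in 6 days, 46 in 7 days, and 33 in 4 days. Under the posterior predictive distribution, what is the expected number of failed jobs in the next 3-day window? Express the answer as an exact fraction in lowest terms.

Total count: 99 + 13 + 85 + 97 + 44 + 10 + 55 + 59 + 46 + 33 = 541.
Total exposure: 5 + 2 + 5 + 7 + 3 + 1 + 6 + 6 + 7 + 4 = 46 days.
The Gamma prior is conjugate for the Poisson rate, so λ | data ~ Gamma(4+541, 12+46) = Gamma(545, 58).
Predictive mean over a 3-day window = T·E[λ|data] = 3·545/58 = 1635/58.

1635/58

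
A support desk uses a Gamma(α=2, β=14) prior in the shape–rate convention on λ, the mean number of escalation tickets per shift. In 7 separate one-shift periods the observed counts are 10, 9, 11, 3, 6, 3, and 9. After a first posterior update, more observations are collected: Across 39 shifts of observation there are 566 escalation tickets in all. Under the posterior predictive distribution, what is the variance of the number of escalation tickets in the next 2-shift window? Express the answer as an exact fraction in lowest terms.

19189/900

Total count: 10 + 9 + 11 + 3 + 6 + 3 + 9 = 51.
Total exposure: 7 shifts.
After the first batch: Gamma(2 + 51, 14 + 7) = Gamma(53, 21).
Total count 566 over total exposure 39 shifts.
After the second batch: Gamma(53 + 566, 21 + 39) = Gamma(619, 60).
The posterior predictive for a window of length T is Negative Binomial with variance T·α'·(β'+T)/β'² = 2·619·62/3600 = 19189/900.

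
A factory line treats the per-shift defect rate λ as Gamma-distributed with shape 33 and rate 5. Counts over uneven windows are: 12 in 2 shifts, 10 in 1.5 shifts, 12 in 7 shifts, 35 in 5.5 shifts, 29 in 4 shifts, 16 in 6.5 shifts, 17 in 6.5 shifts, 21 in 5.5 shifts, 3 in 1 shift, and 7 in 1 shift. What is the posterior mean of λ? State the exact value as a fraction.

30/7

Total count: 12 + 10 + 12 + 35 + 29 + 16 + 17 + 21 + 3 + 7 = 162.
Total exposure: 2 + 1.5 + 7 + 5.5 + 4 + 6.5 + 6.5 + 5.5 + 1 + 1 = 40.5 shifts.
The Gamma prior is conjugate for the Poisson rate, so λ | data ~ Gamma(33+162, 5+40.5) = Gamma(195, 91/2).
Posterior mean = α'/β' = 195/(91/2) = 30/7.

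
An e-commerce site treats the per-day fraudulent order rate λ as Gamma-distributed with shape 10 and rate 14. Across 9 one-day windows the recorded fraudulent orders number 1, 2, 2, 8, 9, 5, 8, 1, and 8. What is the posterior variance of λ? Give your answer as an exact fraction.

54/529

Total count: 1 + 2 + 2 + 8 + 9 + 5 + 8 + 1 + 8 = 44.
Total exposure: 9 days.
The Gamma prior is conjugate for the Poisson rate, so λ | data ~ Gamma(10+44, 14+9) = Gamma(54, 23).
Posterior variance = α'/β'² = 54/529.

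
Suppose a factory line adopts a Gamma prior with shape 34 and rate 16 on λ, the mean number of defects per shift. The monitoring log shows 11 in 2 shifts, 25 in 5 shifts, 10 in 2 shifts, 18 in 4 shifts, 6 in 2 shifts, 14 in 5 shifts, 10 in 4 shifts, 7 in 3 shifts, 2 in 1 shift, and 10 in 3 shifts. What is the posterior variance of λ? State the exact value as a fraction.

Total count: 11 + 25 + 10 + 18 + 6 + 14 + 10 + 7 + 2 + 10 = 113.
Total exposure: 2 + 5 + 2 + 4 + 2 + 5 + 4 + 3 + 1 + 3 = 31 shifts.
Posterior: α' = 34 + 113 = 147, β' = 16 + 31 = 47.
Posterior variance = α'/β'² = 147/2209.

147/2209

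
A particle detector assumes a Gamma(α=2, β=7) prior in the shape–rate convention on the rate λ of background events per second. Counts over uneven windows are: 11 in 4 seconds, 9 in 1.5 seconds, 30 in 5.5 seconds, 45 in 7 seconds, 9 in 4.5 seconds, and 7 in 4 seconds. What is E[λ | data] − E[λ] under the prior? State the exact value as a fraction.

1448/469

Total count: 11 + 9 + 30 + 45 + 9 + 7 = 111.
Total exposure: 4 + 1.5 + 5.5 + 7 + 4.5 + 4 = 26.5 seconds.
Gamma(α, β) with Poisson data over total exposure Σt gives posterior Gamma(α+Σx, β+Σt) = Gamma(113, 67/2).
Posterior mean = 113/(67/2) = 226/67; prior mean = 2/7 = 2/7. Difference = 226/67 − 2/7 = 1448/469.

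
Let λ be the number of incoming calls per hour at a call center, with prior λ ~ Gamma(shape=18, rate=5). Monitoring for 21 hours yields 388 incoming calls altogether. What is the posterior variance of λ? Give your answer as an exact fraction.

203/338

Total count 388 over total exposure 21 hours.
By Gamma–Poisson conjugacy, the posterior is Gamma(α + Σx, β + Σt) = Gamma(18 + 388, 5 + 21) = Gamma(406, 26).
Posterior variance = α'/β'² = 406/676 = 203/338.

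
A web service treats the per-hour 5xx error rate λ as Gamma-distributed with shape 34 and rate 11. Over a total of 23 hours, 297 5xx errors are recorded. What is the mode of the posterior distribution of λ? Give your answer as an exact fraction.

165/17

Total count 297 over total exposure 23 hours.
Conjugate update: add total count to the shape and total exposure to the rate, giving Gamma(331, 34).
Posterior mode = (α'−1)/β' = 330/34 = 165/17.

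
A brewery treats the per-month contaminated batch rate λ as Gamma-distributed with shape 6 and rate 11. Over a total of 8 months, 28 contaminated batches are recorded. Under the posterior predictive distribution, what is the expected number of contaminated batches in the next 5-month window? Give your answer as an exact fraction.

170/19

Total count 28 over total exposure 8 months.
Posterior: α' = 6 + 28 = 34, β' = 11 + 8 = 19.
Predictive mean over a 5-month window = T·E[λ|data] = 5·34/19 = 170/19.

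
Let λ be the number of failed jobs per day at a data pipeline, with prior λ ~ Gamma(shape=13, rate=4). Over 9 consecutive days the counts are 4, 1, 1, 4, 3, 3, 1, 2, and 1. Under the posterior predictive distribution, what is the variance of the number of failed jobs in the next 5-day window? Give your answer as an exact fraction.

Total count: 4 + 1 + 1 + 4 + 3 + 3 + 1 + 2 + 1 = 20.
Total exposure: 9 days.
Gamma(α, β) with Poisson data over total exposure Σt gives posterior Gamma(α+Σx, β+Σt) = Gamma(33, 13).
The posterior predictive for a window of length T is Negative Binomial with variance T·α'·(β'+T)/β'² = 5·33·18/169 = 2970/169.

2970/169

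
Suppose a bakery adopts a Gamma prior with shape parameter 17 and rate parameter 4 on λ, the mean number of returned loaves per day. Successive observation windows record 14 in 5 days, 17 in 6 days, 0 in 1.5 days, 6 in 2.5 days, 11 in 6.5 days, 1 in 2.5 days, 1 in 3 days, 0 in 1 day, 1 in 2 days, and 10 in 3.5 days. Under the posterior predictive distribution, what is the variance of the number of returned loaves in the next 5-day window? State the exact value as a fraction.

884/75

Total count: 14 + 17 + 0 + 6 + 11 + 1 + 1 + 0 + 1 + 10 = 61.
Total exposure: 5 + 6 + 1.5 + 2.5 + 6.5 + 2.5 + 3 + 1 + 2 + 3.5 = 33.5 days.
The Gamma prior is conjugate for the Poisson rate, so λ | data ~ Gamma(17+61, 4+33.5) = Gamma(78, 75/2).
The posterior predictive for a window of length T is Negative Binomial with variance T·α'·(β'+T)/β'² = 5·78·(85/2)/(5625/4) = 884/75.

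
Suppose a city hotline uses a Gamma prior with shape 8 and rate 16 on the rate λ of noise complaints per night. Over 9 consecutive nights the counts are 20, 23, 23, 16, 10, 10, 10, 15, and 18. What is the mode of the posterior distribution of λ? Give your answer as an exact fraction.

152/25

Total count: 20 + 23 + 23 + 16 + 10 + 10 + 10 + 15 + 18 = 145.
Total exposure: 9 nights.
Posterior: α' = 8 + 145 = 153, β' = 16 + 9 = 25.
Posterior mode = (α'−1)/β' = 152/25.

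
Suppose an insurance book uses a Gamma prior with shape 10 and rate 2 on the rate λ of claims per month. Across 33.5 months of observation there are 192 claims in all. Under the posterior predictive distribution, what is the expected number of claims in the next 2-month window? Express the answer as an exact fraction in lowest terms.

Total count 192 over total exposure 33.5 months.
Gamma(α, β) with Poisson data over total exposure Σt gives posterior Gamma(α+Σx, β+Σt) = Gamma(202, 71/2).
Predictive mean over a 2-month window = T·E[λ|data] = 2·202/(71/2) = 808/71.

808/71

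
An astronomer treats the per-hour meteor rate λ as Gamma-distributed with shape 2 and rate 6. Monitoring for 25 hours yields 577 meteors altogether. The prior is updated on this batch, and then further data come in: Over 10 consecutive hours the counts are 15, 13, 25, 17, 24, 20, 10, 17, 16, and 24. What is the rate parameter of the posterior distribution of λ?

41

Total count 577 over total exposure 25 hours.
After the first batch: Gamma(2 + 577, 6 + 25) = Gamma(579, 31).
Total count: 15 + 13 + 25 + 17 + 24 + 20 + 10 + 17 + 16 + 24 = 181.
Total exposure: 10 hours.
After the second batch: Gamma(579 + 181, 31 + 10) = Gamma(760, 41).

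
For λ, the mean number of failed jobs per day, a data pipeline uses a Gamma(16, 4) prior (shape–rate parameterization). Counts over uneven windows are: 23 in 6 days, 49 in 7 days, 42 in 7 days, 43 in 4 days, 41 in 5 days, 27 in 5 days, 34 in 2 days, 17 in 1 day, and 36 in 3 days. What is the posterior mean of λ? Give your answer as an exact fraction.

82/11

Total count: 23 + 49 + 42 + 43 + 41 + 27 + 34 + 17 + 36 = 312.
Total exposure: 6 + 7 + 7 + 4 + 5 + 5 + 2 + 1 + 3 = 40 days.
By Gamma–Poisson conjugacy, the posterior is Gamma(α + Σx, β + Σt) = Gamma(16 + 312, 4 + 40) = Gamma(328, 44).
Posterior mean = α'/β' = 328/44 = 82/11.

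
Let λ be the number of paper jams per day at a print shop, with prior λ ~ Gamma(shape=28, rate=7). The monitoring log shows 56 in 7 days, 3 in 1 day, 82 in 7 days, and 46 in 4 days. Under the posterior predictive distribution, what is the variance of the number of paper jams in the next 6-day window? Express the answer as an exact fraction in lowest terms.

Total count: 56 + 3 + 82 + 46 = 187.
Total exposure: 7 + 1 + 7 + 4 = 19 days.
Gamma(α, β) with Poisson data over total exposure Σt gives posterior Gamma(α+Σx, β+Σt) = Gamma(215, 26).
The posterior predictive for a window of length T is Negative Binomial with variance T·α'·(β'+T)/β'² = 6·215·32/676 = 10320/169.

10320/169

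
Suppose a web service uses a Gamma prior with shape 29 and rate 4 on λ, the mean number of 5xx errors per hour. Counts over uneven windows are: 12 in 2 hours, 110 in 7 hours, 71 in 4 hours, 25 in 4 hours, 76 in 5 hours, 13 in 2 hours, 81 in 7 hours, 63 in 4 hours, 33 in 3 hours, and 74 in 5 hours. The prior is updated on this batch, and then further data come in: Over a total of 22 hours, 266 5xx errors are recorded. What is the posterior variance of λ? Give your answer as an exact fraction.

853/4761

Total count: 12 + 110 + 71 + 25 + 76 + 13 + 81 + 63 + 33 + 74 = 558.
Total exposure: 2 + 7 + 4 + 4 + 5 + 2 + 7 + 4 + 3 + 5 = 43 hours.
After the first batch: Gamma(29 + 558, 4 + 43) = Gamma(587, 47).
Total count 266 over total exposure 22 hours.
After the second batch: Gamma(587 + 266, 47 + 22) = Gamma(853, 69).
Posterior variance = α'/β'² = 853/4761.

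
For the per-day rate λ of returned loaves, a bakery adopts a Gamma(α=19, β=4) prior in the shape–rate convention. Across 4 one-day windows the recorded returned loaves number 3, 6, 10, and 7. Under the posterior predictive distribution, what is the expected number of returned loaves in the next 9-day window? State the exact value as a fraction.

Total count: 3 + 6 + 10 + 7 = 26.
Total exposure: 4 days.
By Gamma–Poisson conjugacy, the posterior is Gamma(α + Σx, β + Σt) = Gamma(19 + 26, 4 + 4) = Gamma(45, 8).
Predictive mean over a 9-day window = T·E[λ|data] = 9·45/8 = 405/8.

405/8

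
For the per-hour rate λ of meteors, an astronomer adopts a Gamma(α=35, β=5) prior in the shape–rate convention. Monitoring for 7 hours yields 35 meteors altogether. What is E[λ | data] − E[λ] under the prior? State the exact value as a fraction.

Total count 35 over total exposure 7 hours.
Conjugate update: add total count to the shape and total exposure to the rate, giving Gamma(70, 12).
Posterior mean = 70/12 = 35/6; prior mean = 35/5 = 7. Difference = 35/6 − 7 = -7/6.

-7/6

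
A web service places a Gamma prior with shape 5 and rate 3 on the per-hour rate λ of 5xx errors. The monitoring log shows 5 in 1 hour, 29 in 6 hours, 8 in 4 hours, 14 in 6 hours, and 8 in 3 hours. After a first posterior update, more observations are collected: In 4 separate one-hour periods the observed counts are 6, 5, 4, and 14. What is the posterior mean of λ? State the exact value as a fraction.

98/27

Total count: 5 + 29 + 8 + 14 + 8 = 64.
Total exposure: 1 + 6 + 4 + 6 + 3 = 20 hours.
After the first batch: Gamma(5 + 64, 3 + 20) = Gamma(69, 23).
Total count: 6 + 5 + 4 + 14 = 29.
Total exposure: 4 hours.
After the second batch: Gamma(69 + 29, 23 + 4) = Gamma(98, 27).
Posterior mean = α'/β' = 98/27.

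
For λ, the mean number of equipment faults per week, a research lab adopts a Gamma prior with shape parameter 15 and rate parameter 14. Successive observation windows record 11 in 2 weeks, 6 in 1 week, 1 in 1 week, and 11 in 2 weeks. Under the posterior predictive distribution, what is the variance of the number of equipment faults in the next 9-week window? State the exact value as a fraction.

Total count: 11 + 6 + 1 + 11 = 29.
Total exposure: 2 + 1 + 1 + 2 = 6 weeks.
The Gamma prior is conjugate for the Poisson rate, so λ | data ~ Gamma(15+29, 14+6) = Gamma(44, 20).
The posterior predictive for a window of length T is Negative Binomial with variance T·α'·(β'+T)/β'² = 9·44·29/400 = 2871/100.

2871/100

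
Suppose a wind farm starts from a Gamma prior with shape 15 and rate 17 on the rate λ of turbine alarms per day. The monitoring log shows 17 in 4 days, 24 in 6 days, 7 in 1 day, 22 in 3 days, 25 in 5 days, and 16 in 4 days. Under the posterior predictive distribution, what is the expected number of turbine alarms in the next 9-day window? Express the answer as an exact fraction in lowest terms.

567/20

Total count: 17 + 24 + 7 + 22 + 25 + 16 = 111.
Total exposure: 4 + 6 + 1 + 3 + 5 + 4 = 23 days.
Gamma(α, β) with Poisson data over total exposure Σt gives posterior Gamma(α+Σx, β+Σt) = Gamma(126, 40).
Predictive mean over a 9-day window = T·E[λ|data] = 9·126/40 = 567/20.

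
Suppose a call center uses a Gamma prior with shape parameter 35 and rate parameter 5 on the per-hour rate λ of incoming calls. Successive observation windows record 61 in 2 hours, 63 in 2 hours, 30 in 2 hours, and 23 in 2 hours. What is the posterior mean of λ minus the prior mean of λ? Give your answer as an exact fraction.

Total count: 61 + 63 + 30 + 23 = 177.
Total exposure: 2 + 2 + 2 + 2 = 8 hours.
The Gamma prior is conjugate for the Poisson rate, so λ | data ~ Gamma(35+177, 5+8) = Gamma(212, 13).
Posterior mean = 212/13 = 212/13; prior mean = 35/5 = 7. Difference = 212/13 − 7 = 121/13.

121/13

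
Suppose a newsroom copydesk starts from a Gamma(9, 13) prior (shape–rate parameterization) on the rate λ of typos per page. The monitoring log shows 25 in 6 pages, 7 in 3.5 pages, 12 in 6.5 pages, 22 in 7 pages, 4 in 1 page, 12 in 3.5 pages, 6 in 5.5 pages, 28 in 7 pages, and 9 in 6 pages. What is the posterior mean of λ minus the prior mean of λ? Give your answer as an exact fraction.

1211/767

Total count: 25 + 7 + 12 + 22 + 4 + 12 + 6 + 28 + 9 = 125.
Total exposure: 6 + 3.5 + 6.5 + 7 + 1 + 3.5 + 5.5 + 7 + 6 = 46 pages.
Posterior: α' = 9 + 125 = 134, β' = 13 + 46 = 59.
Posterior mean = 134/59 = 134/59; prior mean = 9/13 = 9/13. Difference = 134/59 − 9/13 = 1211/767.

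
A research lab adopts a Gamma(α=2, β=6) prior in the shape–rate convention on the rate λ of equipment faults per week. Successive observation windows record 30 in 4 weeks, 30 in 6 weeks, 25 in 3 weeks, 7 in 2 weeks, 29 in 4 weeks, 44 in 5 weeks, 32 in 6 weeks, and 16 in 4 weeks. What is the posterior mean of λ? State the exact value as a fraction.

Total count: 30 + 30 + 25 + 7 + 29 + 44 + 32 + 16 = 213.
Total exposure: 4 + 6 + 3 + 2 + 4 + 5 + 6 + 4 = 34 weeks.
Posterior: α' = 2 + 213 = 215, β' = 6 + 34 = 40.
Posterior mean = α'/β' = 215/40 = 43/8.

43/8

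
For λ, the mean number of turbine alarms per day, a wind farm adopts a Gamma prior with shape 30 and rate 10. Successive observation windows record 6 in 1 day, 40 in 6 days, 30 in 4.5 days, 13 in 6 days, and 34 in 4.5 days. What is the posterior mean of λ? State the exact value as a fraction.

153/32

Total count: 6 + 40 + 30 + 13 + 34 = 123.
Total exposure: 1 + 6 + 4.5 + 6 + 4.5 = 22 days.
Posterior: α' = 30 + 123 = 153, β' = 10 + 22 = 32.
Posterior mean = α'/β' = 153/32.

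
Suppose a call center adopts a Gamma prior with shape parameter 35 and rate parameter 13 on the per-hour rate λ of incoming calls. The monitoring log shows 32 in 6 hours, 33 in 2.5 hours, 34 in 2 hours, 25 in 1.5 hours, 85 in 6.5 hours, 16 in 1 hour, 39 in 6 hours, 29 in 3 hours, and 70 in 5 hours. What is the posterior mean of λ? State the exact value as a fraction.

Total count: 32 + 33 + 34 + 25 + 85 + 16 + 39 + 29 + 70 = 363.
Total exposure: 6 + 2.5 + 2 + 1.5 + 6.5 + 1 + 6 + 3 + 5 = 33.5 hours.
Conjugate update: add total count to the shape and total exposure to the rate, giving Gamma(398, 93/2).
Posterior mean = α'/β' = 398/(93/2) = 796/93.

796/93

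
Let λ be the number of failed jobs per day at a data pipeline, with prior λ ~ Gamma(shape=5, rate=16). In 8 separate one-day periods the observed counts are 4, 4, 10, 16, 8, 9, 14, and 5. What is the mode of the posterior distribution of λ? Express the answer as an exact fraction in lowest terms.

Total count: 4 + 4 + 10 + 16 + 8 + 9 + 14 + 5 = 70.
Total exposure: 8 days.
Posterior: α' = 5 + 70 = 75, β' = 16 + 8 = 24.
Posterior mode = (α'−1)/β' = 74/24 = 37/12.

37/12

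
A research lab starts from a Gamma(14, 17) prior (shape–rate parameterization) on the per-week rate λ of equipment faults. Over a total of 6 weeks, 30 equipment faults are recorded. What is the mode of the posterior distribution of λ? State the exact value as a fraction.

43/23

Total count 30 over total exposure 6 weeks.
Posterior: α' = 14 + 30 = 44, β' = 17 + 6 = 23.
Posterior mode = (α'−1)/β' = 43/23.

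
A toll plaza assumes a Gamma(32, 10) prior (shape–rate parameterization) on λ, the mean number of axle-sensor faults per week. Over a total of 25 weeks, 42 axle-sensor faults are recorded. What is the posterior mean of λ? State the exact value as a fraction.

74/35

Total count 42 over total exposure 25 weeks.
Posterior: α' = 32 + 42 = 74, β' = 10 + 25 = 35.
Posterior mean = α'/β' = 74/35.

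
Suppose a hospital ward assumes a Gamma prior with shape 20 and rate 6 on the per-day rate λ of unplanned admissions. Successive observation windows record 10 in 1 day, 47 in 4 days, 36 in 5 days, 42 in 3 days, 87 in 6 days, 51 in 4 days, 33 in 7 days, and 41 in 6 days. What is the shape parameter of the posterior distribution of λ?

367

Total count: 10 + 47 + 36 + 42 + 87 + 51 + 33 + 41 = 347.
Total exposure: 1 + 4 + 5 + 3 + 6 + 4 + 7 + 6 = 36 days.
By Gamma–Poisson conjugacy, the posterior is Gamma(α + Σx, β + Σt) = Gamma(20 + 347, 6 + 36) = Gamma(367, 42).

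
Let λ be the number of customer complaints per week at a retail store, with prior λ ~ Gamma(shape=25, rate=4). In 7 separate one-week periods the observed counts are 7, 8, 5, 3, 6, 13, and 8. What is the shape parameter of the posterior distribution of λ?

75

Total count: 7 + 8 + 5 + 3 + 6 + 13 + 8 = 50.
Total exposure: 7 weeks.
Conjugate update: add total count to the shape and total exposure to the rate, giving Gamma(75, 11).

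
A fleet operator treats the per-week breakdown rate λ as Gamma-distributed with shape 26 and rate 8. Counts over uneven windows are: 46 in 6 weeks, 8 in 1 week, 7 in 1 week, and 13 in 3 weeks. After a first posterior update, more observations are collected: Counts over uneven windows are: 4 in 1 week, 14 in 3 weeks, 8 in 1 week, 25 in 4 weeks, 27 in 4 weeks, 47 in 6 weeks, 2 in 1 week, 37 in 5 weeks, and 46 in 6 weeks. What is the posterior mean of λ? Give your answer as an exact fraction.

31/5

Total count: 46 + 8 + 7 + 13 = 74.
Total exposure: 6 + 1 + 1 + 3 = 11 weeks.
After the first batch: Gamma(26 + 74, 8 + 11) = Gamma(100, 19).
Total count: 4 + 14 + 8 + 25 + 27 + 47 + 2 + 37 + 46 = 210.
Total exposure: 1 + 3 + 1 + 4 + 4 + 6 + 1 + 5 + 6 = 31 weeks.
After the second batch: Gamma(100 + 210, 19 + 31) = Gamma(310, 50).
Posterior mean = α'/β' = 310/50 = 31/5.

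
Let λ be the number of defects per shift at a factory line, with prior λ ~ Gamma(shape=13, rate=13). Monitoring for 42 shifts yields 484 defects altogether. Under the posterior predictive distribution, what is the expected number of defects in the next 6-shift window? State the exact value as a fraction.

2982/55

Total count 484 over total exposure 42 shifts.
The Gamma prior is conjugate for the Poisson rate, so λ | data ~ Gamma(13+484, 13+42) = Gamma(497, 55).
Predictive mean over a 6-shift window = T·E[λ|data] = 6·497/55 = 2982/55.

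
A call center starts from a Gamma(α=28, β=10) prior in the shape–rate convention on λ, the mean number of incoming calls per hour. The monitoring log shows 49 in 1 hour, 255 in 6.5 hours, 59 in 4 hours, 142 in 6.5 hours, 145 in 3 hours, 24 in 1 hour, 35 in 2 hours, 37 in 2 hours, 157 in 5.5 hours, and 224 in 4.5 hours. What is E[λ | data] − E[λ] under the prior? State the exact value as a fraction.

Total count: 49 + 255 + 59 + 142 + 145 + 24 + 35 + 37 + 157 + 224 = 1127.
Total exposure: 1 + 6.5 + 4 + 6.5 + 3 + 1 + 2 + 2 + 5.5 + 4.5 = 36 hours.
Posterior: α' = 28 + 1127 = 1155, β' = 10 + 36 = 46.
Posterior mean = 1155/46 = 1155/46; prior mean = 28/10 = 14/5. Difference = 1155/46 − 14/5 = 5131/230.

5131/230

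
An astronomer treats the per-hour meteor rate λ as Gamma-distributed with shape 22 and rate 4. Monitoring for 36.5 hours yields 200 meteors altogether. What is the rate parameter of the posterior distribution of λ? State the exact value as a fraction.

81/2

Total count 200 over total exposure 36.5 hours.
Gamma(α, β) with Poisson data over total exposure Σt gives posterior Gamma(α+Σx, β+Σt) = Gamma(222, 81/2).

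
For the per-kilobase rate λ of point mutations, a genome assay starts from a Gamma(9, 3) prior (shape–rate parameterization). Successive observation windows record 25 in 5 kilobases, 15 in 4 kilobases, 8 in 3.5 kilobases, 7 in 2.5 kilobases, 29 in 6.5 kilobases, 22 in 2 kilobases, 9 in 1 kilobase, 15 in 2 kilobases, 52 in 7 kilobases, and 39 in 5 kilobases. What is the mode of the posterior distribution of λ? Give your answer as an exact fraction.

Total count: 25 + 15 + 8 + 7 + 29 + 22 + 9 + 15 + 52 + 39 = 221.
Total exposure: 5 + 4 + 3.5 + 2.5 + 6.5 + 2 + 1 + 2 + 7 + 5 = 38.5 kilobases.
The Gamma prior is conjugate for the Poisson rate, so λ | data ~ Gamma(9+221, 3+38.5) = Gamma(230, 83/2).
Posterior mode = (α'−1)/β' = 229/(83/2) = 458/83.

458/83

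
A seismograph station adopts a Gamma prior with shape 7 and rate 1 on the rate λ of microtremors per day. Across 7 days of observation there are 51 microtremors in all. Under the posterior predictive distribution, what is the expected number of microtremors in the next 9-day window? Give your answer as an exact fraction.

Total count 51 over total exposure 7 days.
Posterior: α' = 7 + 51 = 58, β' = 1 + 7 = 8.
Predictive mean over a 9-day window = T·E[λ|data] = 9·58/8 = 261/4.

261/4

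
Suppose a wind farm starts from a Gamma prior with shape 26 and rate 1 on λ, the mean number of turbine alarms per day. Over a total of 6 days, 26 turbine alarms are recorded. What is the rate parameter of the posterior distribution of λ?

Total count 26 over total exposure 6 days.
Conjugate update: add total count to the shape and total exposure to the rate, giving Gamma(52, 7).

7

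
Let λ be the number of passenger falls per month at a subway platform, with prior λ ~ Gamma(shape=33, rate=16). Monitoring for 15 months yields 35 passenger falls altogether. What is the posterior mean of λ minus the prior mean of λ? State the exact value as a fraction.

Total count 35 over total exposure 15 months.
Gamma(α, β) with Poisson data over total exposure Σt gives posterior Gamma(α+Σx, β+Σt) = Gamma(68, 31).
Posterior mean = 68/31 = 68/31; prior mean = 33/16 = 33/16. Difference = 68/31 − 33/16 = 65/496.

65/496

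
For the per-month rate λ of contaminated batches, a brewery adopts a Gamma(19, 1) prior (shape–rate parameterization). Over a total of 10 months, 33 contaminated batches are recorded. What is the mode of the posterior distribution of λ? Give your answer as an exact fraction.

Total count 33 over total exposure 10 months.
By Gamma–Poisson conjugacy, the posterior is Gamma(α + Σx, β + Σt) = Gamma(19 + 33, 1 + 10) = Gamma(52, 11).
Posterior mode = (α'−1)/β' = 51/11.

51/11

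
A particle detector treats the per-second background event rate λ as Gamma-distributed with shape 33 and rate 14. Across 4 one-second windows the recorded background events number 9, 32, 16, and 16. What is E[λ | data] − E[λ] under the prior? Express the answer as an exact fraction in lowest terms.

445/126

Total count: 9 + 32 + 16 + 16 = 73.
Total exposure: 4 seconds.
Conjugate update: add total count to the shape and total exposure to the rate, giving Gamma(106, 18).
Posterior mean = 106/18 = 53/9; prior mean = 33/14 = 33/14. Difference = 53/9 − 33/14 = 445/126.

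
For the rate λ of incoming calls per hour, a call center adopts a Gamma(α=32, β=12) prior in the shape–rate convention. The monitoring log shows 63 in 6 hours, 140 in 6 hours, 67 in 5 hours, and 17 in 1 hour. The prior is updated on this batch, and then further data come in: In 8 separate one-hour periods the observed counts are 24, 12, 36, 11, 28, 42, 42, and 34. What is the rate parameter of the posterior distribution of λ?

38

Total count: 63 + 140 + 67 + 17 = 287.
Total exposure: 6 + 6 + 5 + 1 = 18 hours.
After the first batch: Gamma(32 + 287, 12 + 18) = Gamma(319, 30).
Total count: 24 + 12 + 36 + 11 + 28 + 42 + 42 + 34 = 229.
Total exposure: 8 hours.
After the second batch: Gamma(319 + 229, 30 + 8) = Gamma(548, 38).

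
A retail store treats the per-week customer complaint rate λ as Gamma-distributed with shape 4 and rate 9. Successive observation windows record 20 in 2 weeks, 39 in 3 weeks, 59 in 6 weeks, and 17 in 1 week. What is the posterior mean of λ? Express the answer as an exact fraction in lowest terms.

139/21

Total count: 20 + 39 + 59 + 17 = 135.
Total exposure: 2 + 3 + 6 + 1 = 12 weeks.
Posterior: α' = 4 + 135 = 139, β' = 9 + 12 = 21.
Posterior mean = α'/β' = 139/21.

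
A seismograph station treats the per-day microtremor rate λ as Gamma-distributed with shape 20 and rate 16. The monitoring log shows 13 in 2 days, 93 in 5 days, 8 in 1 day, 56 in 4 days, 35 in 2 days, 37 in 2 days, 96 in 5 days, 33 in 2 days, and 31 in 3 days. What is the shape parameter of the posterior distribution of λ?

Total count: 13 + 93 + 8 + 56 + 35 + 37 + 96 + 33 + 31 = 402.
Total exposure: 2 + 5 + 1 + 4 + 2 + 2 + 5 + 2 + 3 = 26 days.
By Gamma–Poisson conjugacy, the posterior is Gamma(α + Σx, β + Σt) = Gamma(20 + 402, 16 + 26) = Gamma(422, 42).

422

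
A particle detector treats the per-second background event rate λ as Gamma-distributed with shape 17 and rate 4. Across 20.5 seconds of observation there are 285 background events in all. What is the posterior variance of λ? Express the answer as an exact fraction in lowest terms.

1208/2401

Total count 285 over total exposure 20.5 seconds.
Posterior: α' = 17 + 285 = 302, β' = 4 + 20.5 = 49/2.
Posterior variance = α'/β'² = 302/(2401/4) = 1208/2401.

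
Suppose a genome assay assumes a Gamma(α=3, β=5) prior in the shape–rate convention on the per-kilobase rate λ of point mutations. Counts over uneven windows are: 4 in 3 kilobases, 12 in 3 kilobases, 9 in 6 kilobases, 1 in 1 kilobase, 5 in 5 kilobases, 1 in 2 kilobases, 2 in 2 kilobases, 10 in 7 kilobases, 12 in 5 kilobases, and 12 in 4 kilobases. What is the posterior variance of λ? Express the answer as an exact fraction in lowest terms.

71/1849

Total count: 4 + 12 + 9 + 1 + 5 + 1 + 2 + 10 + 12 + 12 = 68.
Total exposure: 3 + 3 + 6 + 1 + 5 + 2 + 2 + 7 + 5 + 4 = 38 kilobases.
Gamma(α, β) with Poisson data over total exposure Σt gives posterior Gamma(α+Σx, β+Σt) = Gamma(71, 43).
Posterior variance = α'/β'² = 71/1849.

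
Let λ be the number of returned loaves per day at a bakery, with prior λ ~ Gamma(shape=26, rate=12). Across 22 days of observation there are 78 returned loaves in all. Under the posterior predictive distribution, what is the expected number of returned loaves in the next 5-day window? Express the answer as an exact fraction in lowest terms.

260/17

Total count 78 over total exposure 22 days.
Posterior: α' = 26 + 78 = 104, β' = 12 + 22 = 34.
Predictive mean over a 5-day window = T·E[λ|data] = 5·104/34 = 260/17.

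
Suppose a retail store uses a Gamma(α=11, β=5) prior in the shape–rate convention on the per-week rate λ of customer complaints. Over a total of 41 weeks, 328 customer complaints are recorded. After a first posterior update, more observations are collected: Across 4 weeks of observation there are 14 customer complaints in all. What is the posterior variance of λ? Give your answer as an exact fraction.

353/2500

Total count 328 over total exposure 41 weeks.
After the first batch: Gamma(11 + 328, 5 + 41) = Gamma(339, 46).
Total count 14 over total exposure 4 weeks.
After the second batch: Gamma(339 + 14, 46 + 4) = Gamma(353, 50).
Posterior variance = α'/β'² = 353/2500.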